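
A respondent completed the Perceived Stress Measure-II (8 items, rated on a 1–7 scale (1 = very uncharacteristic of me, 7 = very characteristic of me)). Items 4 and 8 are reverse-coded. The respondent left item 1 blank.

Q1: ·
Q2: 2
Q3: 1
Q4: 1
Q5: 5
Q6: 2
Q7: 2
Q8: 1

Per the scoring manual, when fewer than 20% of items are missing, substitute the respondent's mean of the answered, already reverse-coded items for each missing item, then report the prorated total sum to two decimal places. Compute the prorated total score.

Reverse-coded (reversed = (1+7) − raw = 8 − raw):
  item 4: 8 − 1 = 7
  item 8: 8 − 1 = 7
Completed scored items (7 of 8): 2, 1, 7, 5, 2, 2, 7; sum = 26.
Person mean = 26 / 7 ≈ 3.7143
Prorated total = (26 / 7) × 8 = 29.71 (to 2 dp)

29.71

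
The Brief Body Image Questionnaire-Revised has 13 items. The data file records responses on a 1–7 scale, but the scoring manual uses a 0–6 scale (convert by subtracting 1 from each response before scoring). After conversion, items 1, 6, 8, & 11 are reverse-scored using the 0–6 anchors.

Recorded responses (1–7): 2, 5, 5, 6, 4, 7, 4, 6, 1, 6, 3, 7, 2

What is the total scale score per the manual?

41

Convert to 0–6: 1, 4, 4, 5, 3, 6, 3, 5, 0, 5, 2, 6, 1
Reverse-coded (on a 0–6 scale, reversed = 6 − raw):
  item 1: 6 − 1 = 5
  item 6: 6 − 6 = 0
  item 8: 6 − 5 = 1
  item 11: 6 − 2 = 4
Scored: 5, 4, 4, 5, 3, 0, 3, 1, 0, 5, 4, 6, 1
Total = 41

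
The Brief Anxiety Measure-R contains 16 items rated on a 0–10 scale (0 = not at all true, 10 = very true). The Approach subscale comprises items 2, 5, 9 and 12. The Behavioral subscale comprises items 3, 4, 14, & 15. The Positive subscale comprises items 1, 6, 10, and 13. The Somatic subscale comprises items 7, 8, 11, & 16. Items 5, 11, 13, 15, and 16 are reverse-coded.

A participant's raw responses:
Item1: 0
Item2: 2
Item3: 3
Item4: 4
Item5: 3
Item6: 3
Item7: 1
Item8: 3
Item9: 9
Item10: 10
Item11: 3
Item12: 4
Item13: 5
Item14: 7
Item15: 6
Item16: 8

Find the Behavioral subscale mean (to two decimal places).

4.50

Behavioral items: 3, 4, 14, 15.
Of these, item 15 is reverse-coded; on a 0–10 scale, reversed = 10 − raw.
  item 3: 3
  item 4: 4
  item 14: 7
  item 15: 10 − 6 = 4
Sum = 3 + 4 + 7 + 4 = 18
Mean = 18 / 4 = 4.50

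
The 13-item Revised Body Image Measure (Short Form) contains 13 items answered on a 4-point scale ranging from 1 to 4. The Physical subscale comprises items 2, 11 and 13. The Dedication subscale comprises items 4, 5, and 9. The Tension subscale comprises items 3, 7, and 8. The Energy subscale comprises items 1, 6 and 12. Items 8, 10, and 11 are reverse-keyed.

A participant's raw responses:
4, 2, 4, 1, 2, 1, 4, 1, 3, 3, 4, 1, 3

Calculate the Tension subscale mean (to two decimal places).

4.00

Tension items: 3, 7, 8.
Of these, item 8 is reverse-keyed; reverse-coded value = 5 − response.
  item 3: 4
  item 7: 4
  item 8: 5 − 1 = 4
Sum = 4 + 4 + 4 = 12
Mean = 12 / 3 = 4.00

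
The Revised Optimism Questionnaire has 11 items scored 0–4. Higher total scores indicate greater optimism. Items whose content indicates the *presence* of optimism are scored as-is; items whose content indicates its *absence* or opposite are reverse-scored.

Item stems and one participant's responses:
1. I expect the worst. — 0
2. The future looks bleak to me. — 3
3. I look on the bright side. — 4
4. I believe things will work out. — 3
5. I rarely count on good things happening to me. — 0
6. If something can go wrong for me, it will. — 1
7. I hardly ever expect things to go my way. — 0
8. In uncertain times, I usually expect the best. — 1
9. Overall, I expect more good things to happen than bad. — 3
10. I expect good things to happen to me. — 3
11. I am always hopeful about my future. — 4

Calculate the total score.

34

Items 1, 2, 5, 6, 7 describe the absence/opposite of optimism → reverse-score.
reverse-coded value = 4 − response.
  item 1: 4 − 0 = 4
  item 2: 4 − 3 = 1
  item 3: 4
  item 4: 3
  item 5: 4 − 0 = 4
  item 6: 4 − 1 = 3
  item 7: 4 − 0 = 4
  item 8: 1
  item 9: 3
  item 10: 3
  item 11: 4
Total = 4 + 1 + 4 + 3 + 4 + 3 + 4 + 1 + 3 + 3 + 4 = 34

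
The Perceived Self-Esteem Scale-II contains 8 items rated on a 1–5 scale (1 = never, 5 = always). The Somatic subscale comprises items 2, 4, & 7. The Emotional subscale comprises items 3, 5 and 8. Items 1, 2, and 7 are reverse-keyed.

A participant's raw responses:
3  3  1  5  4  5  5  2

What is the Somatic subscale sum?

Somatic items: 2, 4, 7.
Of these, items 2 and 7 are reverse-keyed; on a 1–5 scale, reversed = 6 − raw.
  item 2: 6 − 3 = 3
  item 4: 5
  item 7: 6 − 5 = 1
Sum = 3 + 5 + 1 = 9

9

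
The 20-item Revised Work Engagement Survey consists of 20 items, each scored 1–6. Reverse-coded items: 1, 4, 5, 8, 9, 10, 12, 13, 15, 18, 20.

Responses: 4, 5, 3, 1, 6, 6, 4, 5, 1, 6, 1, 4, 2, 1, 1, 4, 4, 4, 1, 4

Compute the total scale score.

Raw sum = 67. Reverse-coded items: 1, 4, 5, 8, 9, 10, 12, 13, 15, 18, 20; their raw sum = 38.
Each reversal replaces raw with 7 − raw, changing the total by 7 − 2·raw per item.
Total = 67 + 11·7 − 2·38 = 67 + 77 − 76 = 68

68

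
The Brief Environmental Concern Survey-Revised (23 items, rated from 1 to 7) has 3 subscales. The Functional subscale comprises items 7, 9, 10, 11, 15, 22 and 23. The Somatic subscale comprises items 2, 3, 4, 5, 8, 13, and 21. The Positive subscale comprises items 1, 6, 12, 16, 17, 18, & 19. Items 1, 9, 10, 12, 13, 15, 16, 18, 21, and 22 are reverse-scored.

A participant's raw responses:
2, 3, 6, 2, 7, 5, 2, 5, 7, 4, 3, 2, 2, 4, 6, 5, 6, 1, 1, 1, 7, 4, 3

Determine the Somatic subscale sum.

30

Somatic items: 2, 3, 4, 5, 8, 13, 21.
Of these, items 13 & 21 are reverse-scored; reversed = (1+7) − raw = 8 − raw.
  item 2: 3
  item 3: 6
  item 4: 2
  item 5: 7
  item 8: 5
  item 13: 8 − 2 = 6
  item 21: 8 − 7 = 1
Sum = 3 + 6 + 2 + 7 + 5 + 6 + 1 = 30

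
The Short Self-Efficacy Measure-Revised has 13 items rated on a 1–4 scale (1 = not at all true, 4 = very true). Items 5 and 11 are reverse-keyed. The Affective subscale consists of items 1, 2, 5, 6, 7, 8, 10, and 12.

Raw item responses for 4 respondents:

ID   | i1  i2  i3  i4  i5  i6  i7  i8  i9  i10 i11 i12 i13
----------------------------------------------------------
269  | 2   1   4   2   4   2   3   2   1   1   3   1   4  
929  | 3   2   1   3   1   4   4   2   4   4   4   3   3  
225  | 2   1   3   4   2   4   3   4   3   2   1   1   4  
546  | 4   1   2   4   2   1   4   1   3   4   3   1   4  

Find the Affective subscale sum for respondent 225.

20

Respondent 225 raw: 2, 1, 3, 4, 2, 4, 3, 4, 3, 2, 1, 1, 4.
Affective items: 1, 2, 5, 6, 7, 8, 10, 12.
Reverse-coded (reverse-coded value = 5 − response):
  item 1: 2
  item 2: 1
  item 5: 5 − 2 = 3
  item 6: 4
  item 7: 3
  item 8: 4
  item 10: 2
  item 12: 1
Sum = 2 + 1 + 3 + 4 + 3 + 4 + 2 + 1 = 20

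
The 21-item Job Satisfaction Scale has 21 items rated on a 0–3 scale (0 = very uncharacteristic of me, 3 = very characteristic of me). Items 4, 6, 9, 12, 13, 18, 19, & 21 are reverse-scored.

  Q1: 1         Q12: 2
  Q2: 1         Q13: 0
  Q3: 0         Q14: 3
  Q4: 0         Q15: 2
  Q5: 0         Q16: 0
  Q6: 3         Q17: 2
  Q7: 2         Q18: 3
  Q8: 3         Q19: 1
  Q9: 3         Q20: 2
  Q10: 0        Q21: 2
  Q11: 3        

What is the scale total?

Apply reverse scoring (reversed = (0+3) − raw = 3 − raw):
  item 4: 3 − 0 = 3
  item 6: 3 − 3 = 0
  item 9: 3 − 3 = 0
  item 12: 3 − 2 = 1
  item 13: 3 − 0 = 3
  item 18: 3 − 3 = 0
  item 19: 3 − 1 = 2
  item 21: 3 − 2 = 1
Scored items: 1, 1, 0, 3, 0, 0, 2, 3, 0, 0, 3, 1, 3, 3, 2, 0, 2, 0, 2, 2, 1
Total = 1 + 1 + 0 + 3 + 0 + 0 + 2 + 3 + 0 + 0 + 3 + 1 + 3 + 3 + 2 + 0 + 2 + 0 + 2 + 2 + 1 = 29

29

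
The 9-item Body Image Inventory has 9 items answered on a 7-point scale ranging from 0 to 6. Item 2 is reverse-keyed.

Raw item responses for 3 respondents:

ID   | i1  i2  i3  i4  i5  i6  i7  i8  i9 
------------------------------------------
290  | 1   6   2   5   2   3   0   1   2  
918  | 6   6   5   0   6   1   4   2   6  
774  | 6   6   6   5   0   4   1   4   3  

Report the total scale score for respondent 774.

Respondent 774 raw: 6, 6, 6, 5, 0, 4, 1, 4, 3.
Reverse-coded (reverse-coded value = 6 − response):
  item 1: 6
  item 2: 6 − 6 = 0
  item 3: 6
  item 4: 5
  item 5: 0
  item 6: 4
  item 7: 1
  item 8: 4
  item 9: 3
Sum = 6 + 0 + 6 + 5 + 0 + 4 + 1 + 4 + 3 = 29

29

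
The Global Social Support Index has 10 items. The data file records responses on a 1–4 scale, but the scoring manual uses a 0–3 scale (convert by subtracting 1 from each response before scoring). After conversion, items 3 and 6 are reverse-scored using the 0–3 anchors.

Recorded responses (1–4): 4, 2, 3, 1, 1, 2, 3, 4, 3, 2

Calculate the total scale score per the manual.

Convert to 0–3: 3, 1, 2, 0, 0, 1, 2, 3, 2, 1
Reverse-coded (on a 0–3 scale, reversed = 3 − raw):
  item 3: 3 − 2 = 1
  item 6: 3 − 1 = 2
Scored: 3, 1, 1, 0, 0, 2, 2, 3, 2, 1
Total = 15

15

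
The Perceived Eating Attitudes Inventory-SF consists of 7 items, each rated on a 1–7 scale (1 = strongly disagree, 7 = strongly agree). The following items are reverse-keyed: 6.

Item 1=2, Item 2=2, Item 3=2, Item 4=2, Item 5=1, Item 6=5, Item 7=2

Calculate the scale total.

Raw sum = 16. Reverse-keyed items: 6; their raw sum = 5.
Each reversal replaces raw with 8 − raw, changing the total by 8 − 2·raw per item.
Total = 16 + 1·8 − 2·5 = 16 + 8 − 10 = 14

14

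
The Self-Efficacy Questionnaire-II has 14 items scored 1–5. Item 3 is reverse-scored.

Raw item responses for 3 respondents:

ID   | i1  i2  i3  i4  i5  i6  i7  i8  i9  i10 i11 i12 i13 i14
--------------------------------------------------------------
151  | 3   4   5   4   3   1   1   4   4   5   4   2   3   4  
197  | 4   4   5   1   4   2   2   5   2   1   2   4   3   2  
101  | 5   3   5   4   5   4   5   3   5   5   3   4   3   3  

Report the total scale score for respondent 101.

53

Respondent 101 raw: 5, 3, 5, 4, 5, 4, 5, 3, 5, 5, 3, 4, 3, 3.
Reverse-coded (reversed = (1+5) − raw = 6 − raw):
  item 1: 5
  item 2: 3
  item 3: 6 − 5 = 1
  item 4: 4
  item 5: 5
  item 6: 4
  item 7: 5
  item 8: 3
  item 9: 5
  item 10: 5
  item 11: 3
  item 12: 4
  item 13: 3
  item 14: 3
Sum = 5 + 3 + 1 + 4 + 5 + 4 + 5 + 3 + 5 + 5 + 3 + 4 + 3 + 3 = 53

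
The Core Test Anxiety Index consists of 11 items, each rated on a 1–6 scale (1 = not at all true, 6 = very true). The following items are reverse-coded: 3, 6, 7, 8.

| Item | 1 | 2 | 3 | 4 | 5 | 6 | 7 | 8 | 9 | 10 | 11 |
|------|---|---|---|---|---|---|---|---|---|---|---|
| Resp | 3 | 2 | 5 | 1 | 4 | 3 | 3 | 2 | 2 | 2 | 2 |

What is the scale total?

31

Reverse-coded items (reverse-coded value = 7 − response):
  item 3: 7 − 5 = 2
  item 6: 7 − 3 = 4
  item 7: 7 − 3 = 4
  item 8: 7 − 2 = 5
Scored responses: 3, 2, 2, 1, 4, 4, 4, 5, 2, 2, 2
Total = 3 + 2 + 2 + 1 + 4 + 4 + 4 + 5 + 2 + 2 + 2 = 31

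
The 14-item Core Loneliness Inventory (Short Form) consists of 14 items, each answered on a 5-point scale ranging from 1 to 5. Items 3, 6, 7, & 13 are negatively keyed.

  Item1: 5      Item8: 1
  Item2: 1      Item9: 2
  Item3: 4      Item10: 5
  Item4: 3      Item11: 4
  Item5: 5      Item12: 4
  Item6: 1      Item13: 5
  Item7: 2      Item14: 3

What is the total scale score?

Apply reverse scoring (reverse-coded value = 6 − response):
  item 3: 6 − 4 = 2
  item 6: 6 − 1 = 5
  item 7: 6 − 2 = 4
  item 13: 6 − 5 = 1
Scored responses: 5, 1, 2, 3, 5, 5, 4, 1, 2, 5, 4, 4, 1, 3
Total = 5 + 1 + 2 + 3 + 5 + 5 + 4 + 1 + 2 + 5 + 4 + 4 + 1 + 3 = 45

45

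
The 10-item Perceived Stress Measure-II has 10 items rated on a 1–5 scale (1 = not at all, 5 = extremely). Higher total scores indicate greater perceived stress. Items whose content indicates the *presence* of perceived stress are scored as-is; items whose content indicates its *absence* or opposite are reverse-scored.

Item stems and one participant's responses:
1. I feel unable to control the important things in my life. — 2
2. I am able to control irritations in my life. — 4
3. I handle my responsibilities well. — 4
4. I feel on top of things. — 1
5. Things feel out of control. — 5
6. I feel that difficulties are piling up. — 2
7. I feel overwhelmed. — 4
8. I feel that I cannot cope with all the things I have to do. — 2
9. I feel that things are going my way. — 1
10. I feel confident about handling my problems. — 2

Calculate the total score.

Items 2, 3, 4, 9, 10 describe the absence/opposite of perceived stress → reverse-score.
on a 1–5 scale, reversed = 6 − raw.
  item 1: 2
  item 2: 6 − 4 = 2
  item 3: 6 − 4 = 2
  item 4: 6 − 1 = 5
  item 5: 5
  item 6: 2
  item 7: 4
  item 8: 2
  item 9: 6 − 1 = 5
  item 10: 6 − 2 = 4
Total = 2 + 2 + 2 + 5 + 5 + 2 + 4 + 2 + 5 + 4 = 33

33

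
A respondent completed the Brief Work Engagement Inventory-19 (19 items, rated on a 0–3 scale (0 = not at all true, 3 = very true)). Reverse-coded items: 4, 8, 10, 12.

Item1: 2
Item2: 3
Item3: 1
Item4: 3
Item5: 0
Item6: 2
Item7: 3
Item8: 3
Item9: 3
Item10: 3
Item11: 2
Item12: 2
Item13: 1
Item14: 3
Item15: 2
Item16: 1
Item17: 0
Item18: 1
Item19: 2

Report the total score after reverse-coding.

Reverse-coded items use 3 − raw:
  item 4: 3 − 3 = 0
  item 8: 3 − 3 = 0
  item 10: 3 − 3 = 0
  item 12: 3 − 2 = 1
Scored responses: 2, 3, 1, 0, 0, 2, 3, 0, 3, 0, 2, 1, 1, 3, 2, 1, 0, 1, 2
Total = 2 + 3 + 1 + 0 + 0 + 2 + 3 + 0 + 3 + 0 + 2 + 1 + 1 + 3 + 2 + 1 + 0 + 1 + 2 = 27

27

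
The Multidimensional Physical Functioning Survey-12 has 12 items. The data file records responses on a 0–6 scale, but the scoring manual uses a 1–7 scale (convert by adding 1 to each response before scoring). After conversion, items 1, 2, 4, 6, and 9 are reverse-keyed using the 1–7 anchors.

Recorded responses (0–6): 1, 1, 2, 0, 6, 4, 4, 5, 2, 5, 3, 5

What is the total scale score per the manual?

64

Convert to 1–7: 2, 2, 3, 1, 7, 5, 5, 6, 3, 6, 4, 6
Reverse-coded (on a 1–7 scale, reversed = 8 − raw):
  item 1: 8 − 2 = 6
  item 2: 8 − 2 = 6
  item 4: 8 − 1 = 7
  item 6: 8 − 5 = 3
  item 9: 8 − 3 = 5
Scored: 6, 6, 3, 7, 7, 3, 5, 6, 5, 6, 4, 6
Total = 64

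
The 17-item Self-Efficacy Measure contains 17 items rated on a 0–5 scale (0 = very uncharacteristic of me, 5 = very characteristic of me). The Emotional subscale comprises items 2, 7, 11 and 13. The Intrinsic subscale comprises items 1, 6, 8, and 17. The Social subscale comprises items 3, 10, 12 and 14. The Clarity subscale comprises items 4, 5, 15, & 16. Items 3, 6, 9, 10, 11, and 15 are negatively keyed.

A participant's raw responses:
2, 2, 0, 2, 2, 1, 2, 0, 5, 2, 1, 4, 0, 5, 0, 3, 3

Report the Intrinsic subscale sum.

9

Intrinsic items: 1, 6, 8, 17.
Of these, item 6 is negatively keyed; reversed = (0+5) − raw = 5 − raw.
  item 1: 2
  item 6: 5 − 1 = 4
  item 8: 0
  item 17: 3
Sum = 2 + 4 + 0 + 3 = 9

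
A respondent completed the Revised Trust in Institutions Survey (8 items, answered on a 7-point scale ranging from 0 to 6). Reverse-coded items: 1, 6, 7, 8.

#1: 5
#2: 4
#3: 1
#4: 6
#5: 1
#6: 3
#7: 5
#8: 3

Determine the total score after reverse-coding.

Reverse-coded items use 6 − raw:
  item 1: 6 − 5 = 1
  item 6: 6 − 3 = 3
  item 7: 6 − 5 = 1
  item 8: 6 − 3 = 3
Scored items: 1, 4, 1, 6, 1, 3, 1, 3
Total = 1 + 4 + 1 + 6 + 1 + 3 + 1 + 3 = 20

20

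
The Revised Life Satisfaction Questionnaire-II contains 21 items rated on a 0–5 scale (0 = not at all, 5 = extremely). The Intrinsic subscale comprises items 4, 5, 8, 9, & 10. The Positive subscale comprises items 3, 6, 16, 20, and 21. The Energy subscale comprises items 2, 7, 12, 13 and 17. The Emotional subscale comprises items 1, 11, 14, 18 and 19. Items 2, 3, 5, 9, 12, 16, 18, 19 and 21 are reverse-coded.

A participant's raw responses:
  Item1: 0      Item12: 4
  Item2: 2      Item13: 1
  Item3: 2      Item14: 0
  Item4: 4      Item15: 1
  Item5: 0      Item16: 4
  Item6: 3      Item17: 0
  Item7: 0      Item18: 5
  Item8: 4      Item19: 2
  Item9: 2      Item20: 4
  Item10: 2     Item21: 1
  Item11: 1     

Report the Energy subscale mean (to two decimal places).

Energy items: 2, 7, 12, 13, 17.
Of these, items 2 and 12 are reverse-coded; on a 0–5 scale, reversed = 5 − raw.
  item 2: 5 − 2 = 3
  item 7: 0
  item 12: 5 − 4 = 1
  item 13: 1
  item 17: 0
Sum = 3 + 0 + 1 + 1 + 0 = 5
Mean = 5 / 5 = 1.00

1.00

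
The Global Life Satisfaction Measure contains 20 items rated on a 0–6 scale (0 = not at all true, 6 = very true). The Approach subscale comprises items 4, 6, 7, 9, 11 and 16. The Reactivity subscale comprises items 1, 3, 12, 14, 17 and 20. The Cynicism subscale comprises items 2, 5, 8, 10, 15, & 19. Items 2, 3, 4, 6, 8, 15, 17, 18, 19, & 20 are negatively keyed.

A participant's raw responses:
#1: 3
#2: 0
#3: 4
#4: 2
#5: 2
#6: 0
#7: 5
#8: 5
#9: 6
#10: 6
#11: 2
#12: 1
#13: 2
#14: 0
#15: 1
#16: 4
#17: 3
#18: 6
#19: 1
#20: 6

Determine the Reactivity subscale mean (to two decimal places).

1.50

Reactivity items: 1, 3, 12, 14, 17, 20.
Of these, items 3, 17, and 20 are negatively keyed; on a 0–6 scale, reversed = 6 − raw.
  item 1: 3
  item 3: 6 − 4 = 2
  item 12: 1
  item 14: 0
  item 17: 6 − 3 = 3
  item 20: 6 − 6 = 0
Sum = 3 + 2 + 1 + 0 + 3 + 0 = 9
Mean = 9 / 6 = 1.50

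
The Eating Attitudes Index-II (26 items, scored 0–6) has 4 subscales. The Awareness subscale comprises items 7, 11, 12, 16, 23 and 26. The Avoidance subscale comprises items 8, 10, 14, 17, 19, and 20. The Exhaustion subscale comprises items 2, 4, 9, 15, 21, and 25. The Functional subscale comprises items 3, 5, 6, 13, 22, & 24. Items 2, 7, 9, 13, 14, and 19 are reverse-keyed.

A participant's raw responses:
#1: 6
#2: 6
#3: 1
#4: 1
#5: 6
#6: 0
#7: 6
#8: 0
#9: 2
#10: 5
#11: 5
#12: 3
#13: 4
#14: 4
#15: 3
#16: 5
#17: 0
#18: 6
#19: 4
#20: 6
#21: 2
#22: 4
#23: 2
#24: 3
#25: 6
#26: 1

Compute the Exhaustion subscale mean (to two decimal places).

2.67

Exhaustion items: 2, 4, 9, 15, 21, 25.
Of these, items 2 & 9 are reverse-keyed; reversed = (0+6) − raw = 6 − raw.
  item 2: 6 − 6 = 0
  item 4: 1
  item 9: 6 − 2 = 4
  item 15: 3
  item 21: 2
  item 25: 6
Sum = 0 + 1 + 4 + 3 + 2 + 6 = 16
Mean = 16 / 6 = 2.67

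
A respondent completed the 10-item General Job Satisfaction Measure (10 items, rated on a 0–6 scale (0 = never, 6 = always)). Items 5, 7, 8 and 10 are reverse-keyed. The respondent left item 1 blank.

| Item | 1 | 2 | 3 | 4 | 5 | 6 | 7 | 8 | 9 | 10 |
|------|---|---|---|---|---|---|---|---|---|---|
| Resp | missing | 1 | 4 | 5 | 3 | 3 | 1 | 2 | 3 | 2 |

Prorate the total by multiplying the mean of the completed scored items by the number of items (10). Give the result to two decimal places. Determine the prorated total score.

35.56

Reverse-coded (reverse-coded value = 6 − response):
  item 5: 6 − 3 = 3
  item 7: 6 − 1 = 5
  item 8: 6 − 2 = 4
  item 10: 6 − 2 = 4
Completed scored items (9 of 10): 1, 4, 5, 3, 3, 5, 4, 3, 4; sum = 32.
Person mean = 32 / 9 ≈ 3.5556
Prorated total = (32 / 9) × 10 = 35.56 (to 2 dp)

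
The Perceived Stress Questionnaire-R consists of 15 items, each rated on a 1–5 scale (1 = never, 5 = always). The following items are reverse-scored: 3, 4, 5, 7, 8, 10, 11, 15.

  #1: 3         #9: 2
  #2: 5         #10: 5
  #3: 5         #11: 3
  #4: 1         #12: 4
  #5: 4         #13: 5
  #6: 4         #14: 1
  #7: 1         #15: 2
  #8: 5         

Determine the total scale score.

Reversing items 3, 4, 5, 7, 8, 10, 11, & 15 with 6 − raw:
Total = 3 + 5 + (6−5) + (6−1) + (6−4) + 4 + (6−1) + (6−5) + 2 + (6−5) + (6−3) + 4 + 5 + 1 + (6−2)
      = 3 + 5 + 1 + 5 + 2 + 4 + 5 + 1 + 2 + 1 + 3 + 4 + 5 + 1 + 4 = 46

46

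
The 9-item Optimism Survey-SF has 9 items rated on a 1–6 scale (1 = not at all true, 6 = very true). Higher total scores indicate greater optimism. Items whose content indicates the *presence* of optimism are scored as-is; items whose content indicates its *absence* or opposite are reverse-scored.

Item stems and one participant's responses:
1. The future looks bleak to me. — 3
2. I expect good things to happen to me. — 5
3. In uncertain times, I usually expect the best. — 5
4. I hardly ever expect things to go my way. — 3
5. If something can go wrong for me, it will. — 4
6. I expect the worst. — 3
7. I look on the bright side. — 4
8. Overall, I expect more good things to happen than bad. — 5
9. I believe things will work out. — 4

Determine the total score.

Items 1, 4, 5, 6 describe the absence/opposite of optimism → reverse-score.
on a 1–6 scale, reversed = 7 − raw.
  item 1: 7 − 3 = 4
  item 2: 5
  item 3: 5
  item 4: 7 − 3 = 4
  item 5: 7 − 4 = 3
  item 6: 7 − 3 = 4
  item 7: 4
  item 8: 5
  item 9: 4
Total = 4 + 5 + 5 + 4 + 3 + 4 + 4 + 5 + 4 = 38

38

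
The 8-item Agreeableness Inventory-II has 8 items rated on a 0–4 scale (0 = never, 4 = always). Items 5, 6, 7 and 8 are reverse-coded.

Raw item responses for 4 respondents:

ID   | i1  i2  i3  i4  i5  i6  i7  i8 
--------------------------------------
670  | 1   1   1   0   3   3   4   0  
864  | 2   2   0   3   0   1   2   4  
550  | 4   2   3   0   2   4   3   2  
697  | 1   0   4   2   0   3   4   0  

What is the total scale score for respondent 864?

16

Respondent 864 raw: 2, 2, 0, 3, 0, 1, 2, 4.
Reverse-coded (on a 0–4 scale, reversed = 4 − raw):
  item 1: 2
  item 2: 2
  item 3: 0
  item 4: 3
  item 5: 4 − 0 = 4
  item 6: 4 − 1 = 3
  item 7: 4 − 2 = 2
  item 8: 4 − 4 = 0
Sum = 2 + 2 + 0 + 3 + 4 + 3 + 2 + 0 = 16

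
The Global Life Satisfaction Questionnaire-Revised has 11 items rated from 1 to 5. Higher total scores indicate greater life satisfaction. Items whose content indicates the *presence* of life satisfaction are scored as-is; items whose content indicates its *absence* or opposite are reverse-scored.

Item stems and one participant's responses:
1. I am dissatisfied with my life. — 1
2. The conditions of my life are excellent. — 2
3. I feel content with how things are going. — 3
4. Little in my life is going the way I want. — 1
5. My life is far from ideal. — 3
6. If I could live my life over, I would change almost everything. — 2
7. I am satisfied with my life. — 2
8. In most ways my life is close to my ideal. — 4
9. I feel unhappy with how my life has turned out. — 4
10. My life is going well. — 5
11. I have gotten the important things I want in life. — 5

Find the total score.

Items 1, 4, 5, 6, 9 describe the absence/opposite of life satisfaction → reverse-score.
reverse-coded value = 6 − response.
  item 1: 6 − 1 = 5
  item 2: 2
  item 3: 3
  item 4: 6 − 1 = 5
  item 5: 6 − 3 = 3
  item 6: 6 − 2 = 4
  item 7: 2
  item 8: 4
  item 9: 6 − 4 = 2
  item 10: 5
  item 11: 5
Total = 5 + 2 + 3 + 5 + 3 + 4 + 2 + 4 + 2 + 5 + 5 = 40

40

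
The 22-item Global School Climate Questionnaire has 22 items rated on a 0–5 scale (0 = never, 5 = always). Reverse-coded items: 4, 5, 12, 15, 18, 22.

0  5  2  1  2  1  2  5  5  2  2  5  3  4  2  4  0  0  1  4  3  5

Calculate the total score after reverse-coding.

Reversing items 4, 5, 12, 15, 18 and 22 with 5 − raw:
Total = 0 + 5 + 2 + (5−1) + (5−2) + 1 + 2 + 5 + 5 + 2 + 2 + (5−5) + 3 + 4 + (5−2) + 4 + 0 + (5−0) + 1 + 4 + 3 + (5−5)
      = 0 + 5 + 2 + 4 + 3 + 1 + 2 + 5 + 5 + 2 + 2 + 0 + 3 + 4 + 3 + 4 + 0 + 5 + 1 + 4 + 3 + 0 = 58

58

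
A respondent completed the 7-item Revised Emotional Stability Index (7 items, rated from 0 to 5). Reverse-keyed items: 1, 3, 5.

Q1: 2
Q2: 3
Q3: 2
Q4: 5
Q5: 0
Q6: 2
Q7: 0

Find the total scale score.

Reversing items 1, 3, & 5 with 5 − raw:
Total = (5−2) + 3 + (5−2) + 5 + (5−0) + 2 + 0
      = 3 + 3 + 3 + 5 + 5 + 2 + 0 = 21

21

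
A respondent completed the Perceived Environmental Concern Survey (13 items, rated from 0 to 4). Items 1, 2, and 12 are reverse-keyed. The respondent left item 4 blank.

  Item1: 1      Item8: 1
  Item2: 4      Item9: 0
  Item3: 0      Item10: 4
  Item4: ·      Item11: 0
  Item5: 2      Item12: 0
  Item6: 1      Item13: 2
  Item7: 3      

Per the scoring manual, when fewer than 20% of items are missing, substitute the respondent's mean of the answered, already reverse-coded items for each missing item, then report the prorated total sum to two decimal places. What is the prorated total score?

21.67

Reverse-coded (reversed = (0+4) − raw = 4 − raw):
  item 1: 4 − 1 = 3
  item 2: 4 − 4 = 0
  item 12: 4 − 0 = 4
Completed scored items (12 of 13): 3, 0, 0, 2, 1, 3, 1, 0, 4, 0, 4, 2; sum = 20.
Person mean = 20 / 12 ≈ 1.6667
Prorated total = (20 / 12) × 13 = 21.67 (to 2 dp)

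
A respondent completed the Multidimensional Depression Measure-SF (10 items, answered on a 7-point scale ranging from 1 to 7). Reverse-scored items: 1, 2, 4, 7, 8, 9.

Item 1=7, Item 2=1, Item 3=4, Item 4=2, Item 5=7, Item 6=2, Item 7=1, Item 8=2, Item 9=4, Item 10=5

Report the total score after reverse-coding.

Reverse-scored items use 8 − raw:
  item 1: 8 − 7 = 1
  item 2: 8 − 1 = 7
  item 4: 8 − 2 = 6
  item 7: 8 − 1 = 7
  item 8: 8 − 2 = 6
  item 9: 8 − 4 = 4
After reverse-coding: 1, 7, 4, 6, 7, 2, 7, 6, 4, 5
Total = 1 + 7 + 4 + 6 + 7 + 2 + 7 + 6 + 4 + 5 = 49

49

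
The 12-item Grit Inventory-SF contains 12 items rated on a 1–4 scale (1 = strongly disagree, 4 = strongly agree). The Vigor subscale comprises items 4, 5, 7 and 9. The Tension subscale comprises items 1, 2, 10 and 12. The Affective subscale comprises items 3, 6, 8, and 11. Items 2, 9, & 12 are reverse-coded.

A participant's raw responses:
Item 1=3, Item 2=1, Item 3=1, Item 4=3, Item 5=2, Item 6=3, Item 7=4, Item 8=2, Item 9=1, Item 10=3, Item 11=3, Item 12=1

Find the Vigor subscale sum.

Vigor items: 4, 5, 7, 9.
Of these, item 9 is reverse-coded; reversed = (1+4) − raw = 5 − raw.
  item 4: 3
  item 5: 2
  item 7: 4
  item 9: 5 − 1 = 4
Sum = 3 + 2 + 4 + 4 = 13

13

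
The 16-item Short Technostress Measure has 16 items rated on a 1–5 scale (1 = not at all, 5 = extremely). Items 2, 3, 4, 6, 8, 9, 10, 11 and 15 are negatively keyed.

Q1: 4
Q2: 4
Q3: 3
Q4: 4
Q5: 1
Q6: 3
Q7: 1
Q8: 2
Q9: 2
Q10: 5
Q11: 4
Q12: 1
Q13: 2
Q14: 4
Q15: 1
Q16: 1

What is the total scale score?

Apply reverse scoring (reversed = (1+5) − raw = 6 − raw):
  item 2: 6 − 4 = 2
  item 3: 6 − 3 = 3
  item 4: 6 − 4 = 2
  item 6: 6 − 3 = 3
  item 8: 6 − 2 = 4
  item 9: 6 − 2 = 4
  item 10: 6 − 5 = 1
  item 11: 6 − 4 = 2
  item 15: 6 − 1 = 5
Scored responses: 4, 2, 3, 2, 1, 3, 1, 4, 4, 1, 2, 1, 2, 4, 5, 1
Total = 4 + 2 + 3 + 2 + 1 + 3 + 1 + 4 + 4 + 1 + 2 + 1 + 2 + 4 + 5 + 1 = 40

40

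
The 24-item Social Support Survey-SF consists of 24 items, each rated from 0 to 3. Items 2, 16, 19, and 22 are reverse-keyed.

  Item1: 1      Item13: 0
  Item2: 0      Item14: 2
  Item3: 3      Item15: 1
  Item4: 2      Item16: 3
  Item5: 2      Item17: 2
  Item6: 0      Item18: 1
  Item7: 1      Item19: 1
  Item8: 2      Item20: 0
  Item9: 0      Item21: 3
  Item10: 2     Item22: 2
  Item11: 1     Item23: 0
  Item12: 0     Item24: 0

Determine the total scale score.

29

Raw sum = 29. Reverse-keyed items: 2, 16, 19, 22; their raw sum = 6.
Each reversal replaces raw with 3 − raw, changing the total by 3 − 2·raw per item.
Total = 29 + 4·3 − 2·6 = 29 + 12 − 12 = 29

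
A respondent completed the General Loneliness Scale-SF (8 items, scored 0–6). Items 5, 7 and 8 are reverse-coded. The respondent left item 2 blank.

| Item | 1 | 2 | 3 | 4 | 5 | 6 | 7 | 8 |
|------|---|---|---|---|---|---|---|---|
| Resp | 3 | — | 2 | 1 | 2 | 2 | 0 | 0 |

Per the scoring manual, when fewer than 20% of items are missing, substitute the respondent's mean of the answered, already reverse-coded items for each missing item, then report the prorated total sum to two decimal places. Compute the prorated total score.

Reverse-coded (reverse-coded value = 6 − response):
  item 5: 6 − 2 = 4
  item 7: 6 − 0 = 6
  item 8: 6 − 0 = 6
Completed scored items (7 of 8): 3, 2, 1, 4, 2, 6, 6; sum = 24.
Person mean = 24 / 7 ≈ 3.4286
Prorated total = (24 / 7) × 8 = 27.43 (to 2 dp)

27.43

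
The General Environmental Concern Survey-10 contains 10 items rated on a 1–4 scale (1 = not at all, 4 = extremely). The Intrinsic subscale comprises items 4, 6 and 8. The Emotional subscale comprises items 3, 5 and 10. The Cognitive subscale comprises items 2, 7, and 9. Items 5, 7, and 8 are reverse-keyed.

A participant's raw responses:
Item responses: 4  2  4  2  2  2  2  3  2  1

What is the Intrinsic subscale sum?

Intrinsic items: 4, 6, 8.
Of these, item 8 is reverse-keyed; reverse-coded value = 5 − response.
  item 4: 2
  item 6: 2
  item 8: 5 − 3 = 2
Sum = 2 + 2 + 2 = 6

6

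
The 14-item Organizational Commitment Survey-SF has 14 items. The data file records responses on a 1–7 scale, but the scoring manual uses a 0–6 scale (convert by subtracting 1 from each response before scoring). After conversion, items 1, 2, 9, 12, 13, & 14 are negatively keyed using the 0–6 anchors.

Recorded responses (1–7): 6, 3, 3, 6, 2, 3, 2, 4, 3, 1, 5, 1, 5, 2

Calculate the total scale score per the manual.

Convert to 0–6: 5, 2, 2, 5, 1, 2, 1, 3, 2, 0, 4, 0, 4, 1
Reverse-coded (reversed = (0+6) − raw = 6 − raw):
  item 1: 6 − 5 = 1
  item 2: 6 − 2 = 4
  item 9: 6 − 2 = 4
  item 12: 6 − 0 = 6
  item 13: 6 − 4 = 2
  item 14: 6 − 1 = 5
Scored: 1, 4, 2, 5, 1, 2, 1, 3, 4, 0, 4, 6, 2, 5
Total = 40

40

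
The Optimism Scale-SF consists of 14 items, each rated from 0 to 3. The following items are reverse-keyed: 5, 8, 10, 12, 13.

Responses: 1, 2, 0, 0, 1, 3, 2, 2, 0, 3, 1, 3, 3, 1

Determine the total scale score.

13

Raw sum = 22. Reverse-keyed items: 5, 8, 10, 12, 13; their raw sum = 12.
Each reversal replaces raw with 3 − raw, changing the total by 3 − 2·raw per item.
Total = 22 + 5·3 − 2·12 = 22 + 15 − 24 = 13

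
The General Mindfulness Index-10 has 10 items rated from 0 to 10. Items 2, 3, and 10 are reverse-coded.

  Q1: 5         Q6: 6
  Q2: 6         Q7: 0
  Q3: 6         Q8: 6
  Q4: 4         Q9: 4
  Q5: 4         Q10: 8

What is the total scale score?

39

Reversing items 2, 3, and 10 with 10 − raw:
Total = 5 + (10−6) + (10−6) + 4 + 4 + 6 + 0 + 6 + 4 + (10−8)
      = 5 + 4 + 4 + 4 + 4 + 6 + 0 + 6 + 4 + 2 = 39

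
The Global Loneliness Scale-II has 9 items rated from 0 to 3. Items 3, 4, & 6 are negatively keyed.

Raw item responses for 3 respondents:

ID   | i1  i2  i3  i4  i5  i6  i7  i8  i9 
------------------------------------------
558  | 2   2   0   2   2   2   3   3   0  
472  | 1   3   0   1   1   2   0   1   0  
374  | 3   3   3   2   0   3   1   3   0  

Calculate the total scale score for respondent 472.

12

Respondent 472 raw: 1, 3, 0, 1, 1, 2, 0, 1, 0.
Reverse-coded (reversed = (0+3) − raw = 3 − raw):
  item 1: 1
  item 2: 3
  item 3: 3 − 0 = 3
  item 4: 3 − 1 = 2
  item 5: 1
  item 6: 3 − 2 = 1
  item 7: 0
  item 8: 1
  item 9: 0
Sum = 1 + 3 + 3 + 2 + 1 + 1 + 0 + 1 + 0 = 12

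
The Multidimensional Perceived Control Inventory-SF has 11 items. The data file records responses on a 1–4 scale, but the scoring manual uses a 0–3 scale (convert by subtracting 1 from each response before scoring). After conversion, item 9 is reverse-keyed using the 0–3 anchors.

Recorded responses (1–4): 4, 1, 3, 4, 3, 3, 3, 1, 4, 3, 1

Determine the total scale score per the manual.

Convert to 0–3: 3, 0, 2, 3, 2, 2, 2, 0, 3, 2, 0
Reverse-coded (reverse-coded value = 3 − response):
  item 9: 3 − 3 = 0
Scored: 3, 0, 2, 3, 2, 2, 2, 0, 0, 2, 0
Total = 16

16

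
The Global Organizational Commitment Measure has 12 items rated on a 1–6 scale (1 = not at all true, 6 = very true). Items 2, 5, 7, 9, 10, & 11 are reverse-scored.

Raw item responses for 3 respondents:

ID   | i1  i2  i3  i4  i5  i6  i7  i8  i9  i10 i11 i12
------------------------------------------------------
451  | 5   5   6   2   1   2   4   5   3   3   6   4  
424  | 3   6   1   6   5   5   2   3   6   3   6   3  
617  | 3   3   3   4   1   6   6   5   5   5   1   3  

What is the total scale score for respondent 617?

Respondent 617 raw: 3, 3, 3, 4, 1, 6, 6, 5, 5, 5, 1, 3.
Reverse-coded (reverse-coded value = 7 − response):
  item 1: 3
  item 2: 7 − 3 = 4
  item 3: 3
  item 4: 4
  item 5: 7 − 1 = 6
  item 6: 6
  item 7: 7 − 6 = 1
  item 8: 5
  item 9: 7 − 5 = 2
  item 10: 7 − 5 = 2
  item 11: 7 − 1 = 6
  item 12: 3
Sum = 3 + 4 + 3 + 4 + 6 + 6 + 1 + 5 + 2 + 2 + 6 + 3 = 45

45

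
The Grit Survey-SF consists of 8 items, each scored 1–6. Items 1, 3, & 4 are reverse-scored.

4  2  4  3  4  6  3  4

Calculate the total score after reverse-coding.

29

Reverse-scored items use 7 − raw:
  item 1: 7 − 4 = 3
  item 3: 7 − 4 = 3
  item 4: 7 − 3 = 4
Scored responses: 3, 2, 3, 4, 4, 6, 3, 4
Total = 3 + 2 + 3 + 4 + 4 + 6 + 3 + 4 = 29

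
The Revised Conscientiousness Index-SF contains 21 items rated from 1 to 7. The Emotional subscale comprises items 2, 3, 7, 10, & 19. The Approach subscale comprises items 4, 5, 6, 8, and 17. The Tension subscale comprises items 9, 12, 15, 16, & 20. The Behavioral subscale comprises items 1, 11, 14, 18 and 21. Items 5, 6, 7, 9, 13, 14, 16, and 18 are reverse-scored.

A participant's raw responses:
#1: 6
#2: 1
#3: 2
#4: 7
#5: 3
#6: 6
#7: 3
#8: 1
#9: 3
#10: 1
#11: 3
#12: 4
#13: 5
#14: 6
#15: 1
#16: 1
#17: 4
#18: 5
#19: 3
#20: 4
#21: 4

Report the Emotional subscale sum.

12

Emotional items: 2, 3, 7, 10, 19.
Of these, item 7 is reverse-scored; on a 1–7 scale, reversed = 8 − raw.
  item 2: 1
  item 3: 2
  item 7: 8 − 3 = 5
  item 10: 1
  item 19: 3
Sum = 1 + 2 + 5 + 1 + 3 = 12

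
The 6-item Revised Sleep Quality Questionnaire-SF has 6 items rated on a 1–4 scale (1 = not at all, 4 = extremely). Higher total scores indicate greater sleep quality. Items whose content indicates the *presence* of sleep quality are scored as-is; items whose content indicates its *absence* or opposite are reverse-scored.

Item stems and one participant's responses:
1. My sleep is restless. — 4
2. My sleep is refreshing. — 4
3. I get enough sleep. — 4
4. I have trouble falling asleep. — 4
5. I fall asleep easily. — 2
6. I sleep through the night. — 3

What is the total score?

Items 1, 4 describe the absence/opposite of sleep quality → reverse-score.
reversed = (1+4) − raw = 5 − raw.
  item 1: 5 − 4 = 1
  item 2: 4
  item 3: 4
  item 4: 5 − 4 = 1
  item 5: 2
  item 6: 3
Total = 1 + 4 + 4 + 1 + 2 + 3 = 15

15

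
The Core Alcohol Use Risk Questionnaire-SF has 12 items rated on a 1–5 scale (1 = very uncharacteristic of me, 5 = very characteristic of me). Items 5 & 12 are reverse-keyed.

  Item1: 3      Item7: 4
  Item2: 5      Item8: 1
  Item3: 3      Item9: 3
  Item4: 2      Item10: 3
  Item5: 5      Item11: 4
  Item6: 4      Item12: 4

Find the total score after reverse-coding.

Reverse-keyed items use 6 − raw:
  item 5: 6 − 5 = 1
  item 12: 6 − 4 = 2
Scored items: 3, 5, 3, 2, 1, 4, 4, 1, 3, 3, 4, 2
Total = 3 + 5 + 3 + 2 + 1 + 4 + 4 + 1 + 3 + 3 + 4 + 2 = 35

35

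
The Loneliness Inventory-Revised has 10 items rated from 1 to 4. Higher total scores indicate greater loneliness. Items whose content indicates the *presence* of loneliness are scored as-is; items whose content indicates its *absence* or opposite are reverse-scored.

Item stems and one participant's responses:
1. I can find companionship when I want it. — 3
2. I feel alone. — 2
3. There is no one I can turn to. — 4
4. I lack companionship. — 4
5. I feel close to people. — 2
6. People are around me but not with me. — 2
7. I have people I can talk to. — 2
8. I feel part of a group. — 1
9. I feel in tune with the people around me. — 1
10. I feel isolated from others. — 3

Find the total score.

31

Items 1, 5, 7, 8, 9 describe the absence/opposite of loneliness → reverse-score.
reversed = (1+4) − raw = 5 − raw.
  item 1: 5 − 3 = 2
  item 2: 2
  item 3: 4
  item 4: 4
  item 5: 5 − 2 = 3
  item 6: 2
  item 7: 5 − 2 = 3
  item 8: 5 − 1 = 4
  item 9: 5 − 1 = 4
  item 10: 3
Total = 2 + 2 + 4 + 4 + 3 + 2 + 3 + 4 + 4 + 3 = 31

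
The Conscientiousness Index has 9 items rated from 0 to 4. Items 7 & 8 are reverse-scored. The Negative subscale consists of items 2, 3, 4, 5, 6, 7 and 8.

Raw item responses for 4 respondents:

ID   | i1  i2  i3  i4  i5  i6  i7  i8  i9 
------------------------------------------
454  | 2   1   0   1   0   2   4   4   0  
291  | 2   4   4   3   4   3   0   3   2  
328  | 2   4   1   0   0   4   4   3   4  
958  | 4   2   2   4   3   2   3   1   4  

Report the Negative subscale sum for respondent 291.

Respondent 291 raw: 2, 4, 4, 3, 4, 3, 0, 3, 2.
Negative items: 2, 3, 4, 5, 6, 7, 8.
Reverse-coded (on a 0–4 scale, reversed = 4 − raw):
  item 2: 4
  item 3: 4
  item 4: 3
  item 5: 4
  item 6: 3
  item 7: 4 − 0 = 4
  item 8: 4 − 3 = 1
Sum = 4 + 4 + 3 + 4 + 3 + 4 + 1 = 23

23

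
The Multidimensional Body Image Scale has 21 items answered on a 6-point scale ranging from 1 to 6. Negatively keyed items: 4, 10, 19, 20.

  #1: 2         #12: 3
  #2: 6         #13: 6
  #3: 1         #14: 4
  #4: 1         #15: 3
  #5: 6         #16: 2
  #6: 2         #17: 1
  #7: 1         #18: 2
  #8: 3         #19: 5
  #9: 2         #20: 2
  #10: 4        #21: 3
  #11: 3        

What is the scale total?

Apply reverse scoring (reversed = (1+6) − raw = 7 − raw):
  item 4: 7 − 1 = 6
  item 10: 7 − 4 = 3
  item 19: 7 − 5 = 2
  item 20: 7 − 2 = 5
Scored responses: 2, 6, 1, 6, 6, 2, 1, 3, 2, 3, 3, 3, 6, 4, 3, 2, 1, 2, 2, 5, 3
Total = 2 + 6 + 1 + 6 + 6 + 2 + 1 + 3 + 2 + 3 + 3 + 3 + 6 + 4 + 3 + 2 + 1 + 2 + 2 + 5 + 3 = 66

66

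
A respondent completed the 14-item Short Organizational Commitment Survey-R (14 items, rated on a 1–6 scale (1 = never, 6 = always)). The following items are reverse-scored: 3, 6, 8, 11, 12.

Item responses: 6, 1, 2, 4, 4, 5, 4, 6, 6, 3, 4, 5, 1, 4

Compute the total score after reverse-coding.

46

Reverse-scored items use 7 − raw:
  item 3: 7 − 2 = 5
  item 6: 7 − 5 = 2
  item 8: 7 − 6 = 1
  item 11: 7 − 4 = 3
  item 12: 7 − 5 = 2
After reverse-coding: 6, 1, 5, 4, 4, 2, 4, 1, 6, 3, 3, 2, 1, 4
Total = 6 + 1 + 5 + 4 + 4 + 2 + 4 + 1 + 6 + 3 + 3 + 2 + 1 + 4 = 46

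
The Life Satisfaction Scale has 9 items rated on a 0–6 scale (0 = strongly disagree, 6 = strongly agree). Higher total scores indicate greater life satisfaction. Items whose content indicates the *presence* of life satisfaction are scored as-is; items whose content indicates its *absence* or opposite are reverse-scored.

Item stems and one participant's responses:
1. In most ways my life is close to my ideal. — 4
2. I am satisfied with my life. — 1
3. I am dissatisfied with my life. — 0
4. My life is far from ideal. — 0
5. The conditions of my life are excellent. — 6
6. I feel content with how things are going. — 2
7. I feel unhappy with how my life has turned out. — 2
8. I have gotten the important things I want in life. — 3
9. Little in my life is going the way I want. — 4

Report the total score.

Items 3, 4, 7, 9 describe the absence/opposite of life satisfaction → reverse-score.
reverse-coded value = 6 − response.
  item 1: 4
  item 2: 1
  item 3: 6 − 0 = 6
  item 4: 6 − 0 = 6
  item 5: 6
  item 6: 2
  item 7: 6 − 2 = 4
  item 8: 3
  item 9: 6 − 4 = 2
Total = 4 + 1 + 6 + 6 + 6 + 2 + 4 + 3 + 2 = 34

34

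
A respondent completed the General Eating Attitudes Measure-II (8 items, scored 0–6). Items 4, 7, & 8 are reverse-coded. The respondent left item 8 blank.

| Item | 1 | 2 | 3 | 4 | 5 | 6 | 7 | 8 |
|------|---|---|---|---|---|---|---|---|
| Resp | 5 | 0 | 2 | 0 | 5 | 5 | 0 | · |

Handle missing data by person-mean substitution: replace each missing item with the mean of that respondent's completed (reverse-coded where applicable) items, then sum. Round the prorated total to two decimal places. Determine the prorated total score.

33.14

Reverse-coded (reversed = (0+6) − raw = 6 − raw):
  item 4: 6 − 0 = 6
  item 7: 6 − 0 = 6
Completed scored items (7 of 8): 5, 0, 2, 6, 5, 5, 6; sum = 29.
Person mean = 29 / 7 ≈ 4.1429
Prorated total = (29 / 7) × 8 = 33.14 (to 2 dp)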